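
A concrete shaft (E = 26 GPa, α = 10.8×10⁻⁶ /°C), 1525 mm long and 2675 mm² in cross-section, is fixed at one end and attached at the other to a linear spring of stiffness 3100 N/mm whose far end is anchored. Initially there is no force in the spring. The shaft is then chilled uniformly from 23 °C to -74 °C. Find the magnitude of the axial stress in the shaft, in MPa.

σ ≈ 1.73 MPa (tensile)

If the spring were absent the shaft would shorten by αΔT L = 10.8×10⁻⁶ × 97 × 1525 = 1.598 mm.
With a force P in the spring, the elastic change of the shaft is PL/(AE) and that of the spring is P/k; compatibility requires their sum to equal δ_free.
So P = δ_free / [L/(AE) + 1/k] = 1.598 / [ 1525/(2675×26×10³) + 1/(3100) ].
P = 1.598 / 0.0003445 = 4637 N.
σ = P/A = 4637/2675 = 1.734 MPa.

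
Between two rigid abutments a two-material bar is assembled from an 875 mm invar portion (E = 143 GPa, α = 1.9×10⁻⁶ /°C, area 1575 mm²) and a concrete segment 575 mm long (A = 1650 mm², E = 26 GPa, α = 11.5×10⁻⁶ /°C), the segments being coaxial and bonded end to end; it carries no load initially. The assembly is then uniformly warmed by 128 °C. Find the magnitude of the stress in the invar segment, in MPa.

σ ≈ 38.9 MPa (compressive)

If the supports were absent, the total length change would be Σ αᵢΔT Lᵢ = 1.9×10⁻⁶×128×875 + 11.5×10⁻⁶×128×575 = 1.059 mm.
Since the ends are fixed, an axial force P builds up, equal in every segment, with P · Σ Lᵢ/(AᵢEᵢ) = δ_free.
The series flexibility is Σ Lᵢ/(AᵢEᵢ) = 875/(1575×143×10³) + 575/(1650×26×10³) = 1.729×10⁻⁵ mm/N.
Hence P = δ_free / Σ(L/AE) = 1.059/1.729×10⁻⁵ = 61.27 kN (compressive).
σ_{invar} = P / A = 61270 / 1575 = 38.9 MPa.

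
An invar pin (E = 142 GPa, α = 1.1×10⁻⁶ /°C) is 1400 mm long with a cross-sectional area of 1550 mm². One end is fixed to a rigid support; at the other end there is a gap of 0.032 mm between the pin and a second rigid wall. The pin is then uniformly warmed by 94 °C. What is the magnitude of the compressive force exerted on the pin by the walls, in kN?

P ≈ 17.7 kN

Unrestrained expansion: δ_free = αΔT L = 1.1×10⁻⁶ × 94 × 1400 = 0.1448 mm.
The gap closes (δ_free > 0.032 mm) and the wall then resists a further 0.1448 − 0.032 = 0.1128 mm of expansion.
That suppressed elongation corresponds to σ = E·Δ/L = 142×10³ × 0.1128/1400 = 11.44 MPa.
Force on the wall = σA = 11.44 × 1550 mm² = 17.73 kN.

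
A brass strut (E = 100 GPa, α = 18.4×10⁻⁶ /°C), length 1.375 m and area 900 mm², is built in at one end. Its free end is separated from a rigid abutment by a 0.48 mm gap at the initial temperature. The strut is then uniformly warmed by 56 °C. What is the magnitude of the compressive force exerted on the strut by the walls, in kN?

Unrestrained expansion: δ_free = αΔT L = 18.4×10⁻⁶ × 56 × 1375 = 1.417 mm.
This exceeds the 0.48 mm gap, so the wall pushes back. The portion of expansion that must be recovered elastically is δ_free − gap = 1.417 − 0.48 = 0.9368 mm.
So σ = E(δ_free − g)/L = 100×10³ × 0.9368/1375 = 68.13 MPa.
P = σA = 68.13 × 900 = 61.32 kN.

P ≈ 61.3 kN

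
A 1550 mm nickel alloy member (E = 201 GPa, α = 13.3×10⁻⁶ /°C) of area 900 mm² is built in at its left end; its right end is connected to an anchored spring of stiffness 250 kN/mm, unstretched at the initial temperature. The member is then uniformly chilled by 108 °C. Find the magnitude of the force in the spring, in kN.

The unrestrained thermal change is αΔT L = 13.3×10⁻⁶ × 108 × 1550 = 2.226 mm.
With a force P in the spring, the elastic change of the member is PL/(AE) and that of the spring is P/k; compatibility requires their sum to equal δ_free.
P [ L/(AE) + 1/k ] = δ_free → P [ 1550/(900×201×10³) + 1/(250×10³) ] = 2.226.
P = 2.226 / 1.257×10⁻⁵ = 177100 N.

P ≈ 177 kN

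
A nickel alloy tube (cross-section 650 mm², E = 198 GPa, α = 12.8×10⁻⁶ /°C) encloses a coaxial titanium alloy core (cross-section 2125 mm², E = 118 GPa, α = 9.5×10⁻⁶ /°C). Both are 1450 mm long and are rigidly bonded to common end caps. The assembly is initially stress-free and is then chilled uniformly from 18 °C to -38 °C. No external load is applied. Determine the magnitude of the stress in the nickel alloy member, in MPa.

The nickel alloy has the larger α, so on cooling it would change length more than the titanium alloy if both were free. The rigid plates force a common final length, so the nickel alloy is put into tension and the titanium alloy into compression, with equal and opposite forces P (no external load).
Setting the final lengths equal and cancelling L: (α₁ − α₂)ΔT = P/(A₁E₁) + P/(A₂E₂).
|α₁ − α₂|·ΔT = 3.3×10⁻⁶ × 56 = 0.0001848.
1/(A₁E₁) + 1/(A₂E₂) = 1/(650×198×10³) + 1/(2125×118×10³) = 1.176×10⁻⁸ N⁻¹.
So P = 0.0001848 / 1.176×10⁻⁸ = 15.72 kN.
σ_{nickel alloy} = P/A₁ = 15720/650 = 24.18 MPa, tensile.

σ ≈ 24.2 MPa (tensile)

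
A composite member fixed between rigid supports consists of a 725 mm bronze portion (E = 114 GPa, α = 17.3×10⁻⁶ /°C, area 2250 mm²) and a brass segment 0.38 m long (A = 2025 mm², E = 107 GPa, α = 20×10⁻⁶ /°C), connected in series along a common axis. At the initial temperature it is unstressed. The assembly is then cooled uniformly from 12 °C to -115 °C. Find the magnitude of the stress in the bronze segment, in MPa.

σ ≈ 248 MPa (tensile)

Free thermal contraction of the whole bar: Σ αᵢΔT Lᵢ = 17.3×10⁻⁶×127×725 + 20×10⁻⁶×127×380 = 2.558 mm.
The walls prevent any net length change, so an axial force P (same in every segment) develops. Compatibility: P · Σ Lᵢ/(AᵢEᵢ) = δ_free.
Σ Lᵢ/(AᵢEᵢ) = 725/(2250×114×10³) + 380/(2025×107×10³) = 4.58×10⁻⁶ mm/N.
Hence P = δ_free / Σ(L/AE) = 2.558/4.58×10⁻⁶ = 558.5 kN (tensile).
σ_{bronze} = P / A = 558500 / 2250 = 248.2 MPa.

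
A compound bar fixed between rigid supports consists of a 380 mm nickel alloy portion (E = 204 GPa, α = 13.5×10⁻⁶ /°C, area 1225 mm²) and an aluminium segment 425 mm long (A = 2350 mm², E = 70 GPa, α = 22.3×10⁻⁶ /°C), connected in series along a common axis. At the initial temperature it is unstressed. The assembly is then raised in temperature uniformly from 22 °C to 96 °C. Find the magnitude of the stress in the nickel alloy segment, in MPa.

With the walls removed the bar would change length by δ_free = Σ αᵢΔT Lᵢ = 13.5×10⁻⁶×74×380 + 22.3×10⁻⁶×74×425 = 1.081 mm.
Since the ends are fixed, an axial force P builds up, equal in every segment, with P · Σ Lᵢ/(AᵢEᵢ) = δ_free.
The series flexibility is Σ Lᵢ/(AᵢEᵢ) = 380/(1225×204×10³) + 425/(2350×70×10³) = 4.104×10⁻⁶ mm/N.
Hence P = δ_free / Σ(L/AE) = 1.081/4.104×10⁻⁶ = 263.4 kN (compressive).
σ_{nickel alloy} = P / A = 263400 / 1225 = 215 MPa.

σ ≈ 215 MPa (compressive)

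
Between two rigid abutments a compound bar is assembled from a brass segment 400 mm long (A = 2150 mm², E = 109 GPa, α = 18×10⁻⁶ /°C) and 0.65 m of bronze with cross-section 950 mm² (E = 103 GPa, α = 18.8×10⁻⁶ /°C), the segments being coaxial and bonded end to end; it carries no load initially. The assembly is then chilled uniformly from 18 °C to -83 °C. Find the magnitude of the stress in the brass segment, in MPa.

σ ≈ 109 MPa (tensile)

If the supports were absent, the total length change would be Σ αᵢΔT Lᵢ = 18×10⁻⁶×101×400 + 18.8×10⁻⁶×101×650 = 1.961 mm.
The walls prevent any net length change, so an axial force P (same in every segment) develops. Compatibility: P · Σ Lᵢ/(AᵢEᵢ) = δ_free.
The series flexibility is Σ Lᵢ/(AᵢEᵢ) = 400/(2150×109×10³) + 650/(950×103×10³) = 8.35×10⁻⁶ mm/N.
P = 1.961 / 8.35×10⁻⁶ = 234900 N = 234.9 kN, tensile.
σ_{brass} = P / A = 234900 / 2150 = 109.3 MPa.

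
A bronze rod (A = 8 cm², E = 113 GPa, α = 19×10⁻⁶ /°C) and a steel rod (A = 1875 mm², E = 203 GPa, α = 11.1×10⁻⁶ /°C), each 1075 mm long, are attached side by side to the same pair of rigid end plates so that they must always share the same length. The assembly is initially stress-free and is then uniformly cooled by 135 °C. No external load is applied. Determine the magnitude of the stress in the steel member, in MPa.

σ ≈ 41.6 MPa (compressive)

Both members must finish at the same length. With the larger α, the bronze tends to over-contract; the plates restrain it, putting the bronze in tension and the steel in compression. With no external load the two internal forces are equal and opposite, magnitude P.
Setting the final lengths equal and cancelling L: (α₁ − α₂)ΔT = P/(A₁E₁) + P/(A₂E₂).
|α₁ − α₂|·ΔT = 7.9×10⁻⁶ × 135 = 0.001067.
1/(A₁E₁) + 1/(A₂E₂) = 1/(800×113×10³) + 1/(1875×203×10³) = 1.369×10⁻⁸ N⁻¹.
So P = 0.001067 / 1.369×10⁻⁸ = 77.91 kN.
σ_{steel} = P/A₂ = 77910/1875 = 41.55 MPa, compressive.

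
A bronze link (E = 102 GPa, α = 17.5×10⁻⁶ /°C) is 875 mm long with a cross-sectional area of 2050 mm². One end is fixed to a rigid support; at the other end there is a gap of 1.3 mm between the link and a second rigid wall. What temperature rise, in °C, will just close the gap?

ΔT ≈ 84.9 °C

The gap closes when αΔT L = 1.3 mm, since the link is still unstressed at that instant.
ΔT = 1.3 / (17.5×10⁻⁶ × 875) = 84.9 °C.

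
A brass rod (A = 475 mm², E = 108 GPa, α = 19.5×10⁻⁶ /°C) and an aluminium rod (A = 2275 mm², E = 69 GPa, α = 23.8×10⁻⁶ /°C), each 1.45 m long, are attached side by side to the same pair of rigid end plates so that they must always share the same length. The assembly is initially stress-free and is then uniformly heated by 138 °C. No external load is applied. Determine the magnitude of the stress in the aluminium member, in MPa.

The aluminium has the larger α, so on heating it would change length more than the brass if both were free. The rigid plates force a common final length, so the aluminium is put into compression and the brass into tension, with equal and opposite forces P (no external load).
Compatibility of the two members (thermal + elastic change equal): (α₁ − α₂)ΔT = P·[1/(A₁E₁) + 1/(A₂E₂)].
|α₁ − α₂|·ΔT = 4.3×10⁻⁶ × 138 = 0.0005934.
1/(A₁E₁) + 1/(A₂E₂) = 1/(475×108×10³) + 1/(2275×69×10³) = 2.586×10⁻⁸ N⁻¹.
P = 0.0005934 / 2.586×10⁻⁸ = 22940 N = 22.94 kN.
σ_{aluminium} = P/A₂ = 22940/2275 = 10.09 MPa, compressive.

σ ≈ 10.1 MPa (compressive)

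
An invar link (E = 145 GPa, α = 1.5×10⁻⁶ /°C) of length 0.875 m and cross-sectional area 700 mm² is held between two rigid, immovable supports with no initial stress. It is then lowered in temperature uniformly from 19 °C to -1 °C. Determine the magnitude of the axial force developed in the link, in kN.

P ≈ 3.04 kN (tensile)

Full restraint means ε = 0, so the stress is σ = EαΔT = 145×10³ × 1.5×10⁻⁶ × 20 = 4.35 MPa.
P = AEαΔT = 700 × 145×10³ × 1.5×10⁻⁶ × 20 = 3.045 kN (tensile).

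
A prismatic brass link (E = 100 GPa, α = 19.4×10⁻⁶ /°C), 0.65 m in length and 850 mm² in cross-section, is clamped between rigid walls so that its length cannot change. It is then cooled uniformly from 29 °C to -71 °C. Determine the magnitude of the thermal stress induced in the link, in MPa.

σ ≈ 194 MPa (tensile)

The supports are rigid, so the total axial strain is zero. The restrained thermal strain is ε = αΔT = 19.4×10⁻⁶ × 100 = 1940×10⁻⁶.
Hence σ = E·αΔT = 100×10³ × 1940×10⁻⁶ = 194 MPa, tensile.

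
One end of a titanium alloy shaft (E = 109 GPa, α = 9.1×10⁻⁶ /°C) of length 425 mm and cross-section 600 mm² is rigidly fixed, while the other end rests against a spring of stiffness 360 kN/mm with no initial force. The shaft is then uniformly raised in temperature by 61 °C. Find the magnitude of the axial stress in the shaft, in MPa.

If the spring were absent the shaft would lengthen by αΔT L = 9.1×10⁻⁶ × 61 × 425 = 0.2359 mm.
Let P be the compressive force at the spring. The shaft shortens elastically by PL/(AE) and the spring compresses by P/k; together these equal δ_free.
So P = δ_free / [L/(AE) + 1/k] = 0.2359 / [ 425/(600×109×10³) + 1/(360×10³) ].
P = 0.2359 / 9.276×10⁻⁶ = 25430 N.
σ = P/A = 25430/600 = 42.39 MPa.

σ ≈ 42.4 MPa (compressive)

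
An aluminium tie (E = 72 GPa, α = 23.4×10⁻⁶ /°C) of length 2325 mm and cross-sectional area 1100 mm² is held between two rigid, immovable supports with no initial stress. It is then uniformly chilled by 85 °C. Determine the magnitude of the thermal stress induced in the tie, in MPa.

The supports are rigid, so the total axial strain is zero. The restrained thermal strain is ε = αΔT = 23.4×10⁻⁶ × 85 = 1989×10⁻⁶.
σ = EαΔT = 72×10³ × 23.4×10⁻⁶ × 85 = 143.2 MPa (tensile; the tie is trying to contract).

σ ≈ 143 MPa (tensile)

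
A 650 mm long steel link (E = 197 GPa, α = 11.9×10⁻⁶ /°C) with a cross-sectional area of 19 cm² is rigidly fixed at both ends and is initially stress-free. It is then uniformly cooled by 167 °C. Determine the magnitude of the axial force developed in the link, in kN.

Full restraint means ε = 0, so the stress is σ = EαΔT = 197×10³ × 11.9×10⁻⁶ × 167 = 391.5 MPa.
Axial force P = σA = 391.5 × 1900 = 743800 N = 743.8 kN, tensile.

P ≈ 744 kN (tensile)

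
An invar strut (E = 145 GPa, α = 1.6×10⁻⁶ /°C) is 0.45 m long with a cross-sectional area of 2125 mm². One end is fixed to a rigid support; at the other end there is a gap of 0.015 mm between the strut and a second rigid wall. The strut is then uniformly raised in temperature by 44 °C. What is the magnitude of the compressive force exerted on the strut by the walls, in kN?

P ≈ 11.4 kN

Unrestrained expansion: δ_free = αΔT L = 1.6×10⁻⁶ × 44 × 450 = 0.03168 mm.
The gap closes (δ_free > 0.015 mm) and the wall then resists a further 0.03168 − 0.015 = 0.01668 mm of expansion.
So σ = E(δ_free − g)/L = 145×10³ × 0.01668/450 = 5.375 MPa.
P = σA = 5.375 × 2125 = 11.42 kN.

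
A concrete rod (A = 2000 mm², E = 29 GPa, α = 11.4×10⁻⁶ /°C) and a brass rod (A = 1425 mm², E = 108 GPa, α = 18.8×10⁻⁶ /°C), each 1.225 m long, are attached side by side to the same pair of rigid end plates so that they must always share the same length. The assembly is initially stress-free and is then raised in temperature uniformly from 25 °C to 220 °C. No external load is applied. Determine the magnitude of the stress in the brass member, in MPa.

Equilibrium of a rigid end plate with no external load gives equal and opposite internal forces ±P in the two members. Since α_{brass} > α_{concrete}, heating drives the brass into compression and the concrete into tension.
Compatibility of the two members (thermal + elastic change equal): (α₁ − α₂)ΔT = P·[1/(A₁E₁) + 1/(A₂E₂)].
|α₁ − α₂|·ΔT = 7.4×10⁻⁶ × 195 = 0.001443.
1/(A₁E₁) + 1/(A₂E₂) = 1/(2000×29×10³) + 1/(1425×108×10³) = 2.374×10⁻⁸ N⁻¹.
P = 0.001443 / 2.374×10⁻⁸ = 60790 N = 60.79 kN.
σ_{brass} = P/A₂ = 60790/1425 = 42.66 MPa, compressive.

σ ≈ 42.7 MPa (compressive)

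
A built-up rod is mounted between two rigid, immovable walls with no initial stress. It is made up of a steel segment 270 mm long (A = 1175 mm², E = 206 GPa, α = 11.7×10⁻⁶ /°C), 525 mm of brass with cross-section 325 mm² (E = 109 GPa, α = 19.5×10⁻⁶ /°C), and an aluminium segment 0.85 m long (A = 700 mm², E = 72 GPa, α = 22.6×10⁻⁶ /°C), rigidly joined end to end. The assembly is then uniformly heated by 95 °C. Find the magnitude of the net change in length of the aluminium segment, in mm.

|ΔL| ≈ 0.232 mm

With the walls removed the bar would change length by δ_free = Σ αᵢΔT Lᵢ = 11.7×10⁻⁶×95×270 + 19.5×10⁻⁶×95×525 + 22.6×10⁻⁶×95×850 = 3.098 mm.
The walls prevent any net length change, so an axial force P (same in every segment) develops. Compatibility: P · Σ Lᵢ/(AᵢEᵢ) = δ_free.
The series flexibility is Σ Lᵢ/(AᵢEᵢ) = 270/(1175×206×10³) + 525/(325×109×10³) + 850/(700×72×10³) = 3.28×10⁻⁵ mm/N.
Hence P = δ_free / Σ(L/AE) = 3.098/3.28×10⁻⁵ = 94.44 kN (compressive).
For the aluminium segment, free thermal change = 22.6×10⁻⁶×95×850 = 1.825 mm and elastic change from P = 94440×850/(700×72×10³) = 1.593 mm; these oppose, so the net change is 0.232 mm (segment lengthens).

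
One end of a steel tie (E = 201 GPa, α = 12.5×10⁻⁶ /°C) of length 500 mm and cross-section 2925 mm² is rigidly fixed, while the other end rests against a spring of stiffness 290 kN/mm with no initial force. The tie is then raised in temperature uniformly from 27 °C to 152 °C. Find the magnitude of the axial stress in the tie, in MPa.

σ ≈ 62.1 MPa (compressive)

If the spring were absent the tie would lengthen by αΔT L = 12.5×10⁻⁶ × 125 × 500 = 0.7812 mm.
Let P be the compressive force at the spring. The tie shortens elastically by PL/(AE) and the spring compresses by P/k; together these equal δ_free.
P [ L/(AE) + 1/k ] = δ_free → P [ 500/(2925×201×10³) + 1/(290×10³) ] = 0.7812.
P = 0.7812 / 4.299×10⁻⁶ = 181700 N.
σ = P/A = 181700/2925 = 62.13 MPa.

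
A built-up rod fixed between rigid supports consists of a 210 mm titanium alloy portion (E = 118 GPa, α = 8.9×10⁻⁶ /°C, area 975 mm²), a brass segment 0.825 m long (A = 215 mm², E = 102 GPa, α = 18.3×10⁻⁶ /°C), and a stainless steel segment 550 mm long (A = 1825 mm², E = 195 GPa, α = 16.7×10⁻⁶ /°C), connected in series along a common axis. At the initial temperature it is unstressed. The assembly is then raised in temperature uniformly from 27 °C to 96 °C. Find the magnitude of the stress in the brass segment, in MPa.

σ ≈ 205 MPa (compressive)

Free thermal expansion of the whole bar: Σ αᵢΔT Lᵢ = 8.9×10⁻⁶×69×210 + 18.3×10⁻⁶×69×825 + 16.7×10⁻⁶×69×550 = 1.804 mm.
The rigid supports impose zero overall length change; the single axial force P common to all segments must satisfy P Σ Lᵢ/(AᵢEᵢ) = δ_free.
The series flexibility is Σ Lᵢ/(AᵢEᵢ) = 210/(975×118×10³) + 825/(215×102×10³) + 550/(1825×195×10³) = 4.099×10⁻⁵ mm/N.
Hence P = δ_free / Σ(L/AE) = 1.804/4.099×10⁻⁵ = 44.02 kN (compressive).
σ_{brass} = P / A = 44020 / 215 = 204.8 MPa.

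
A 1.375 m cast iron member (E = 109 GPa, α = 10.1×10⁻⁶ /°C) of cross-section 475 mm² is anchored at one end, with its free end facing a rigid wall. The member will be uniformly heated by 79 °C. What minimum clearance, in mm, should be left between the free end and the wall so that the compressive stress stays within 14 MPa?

Free expansion if unrestrained: δ_free = αΔT L = 10.1×10⁻⁶ × 79 × 1375 = 1.097 mm.
A stress of 14 MPa corresponds to the wall pushing the member back by σL/E = 14×1375/(109×10³) = 0.1766 mm.
The gap must absorb the remainder: g_min = 1.097 − 0.1766 = 0.9205 mm.

g ≈ 0.921 mm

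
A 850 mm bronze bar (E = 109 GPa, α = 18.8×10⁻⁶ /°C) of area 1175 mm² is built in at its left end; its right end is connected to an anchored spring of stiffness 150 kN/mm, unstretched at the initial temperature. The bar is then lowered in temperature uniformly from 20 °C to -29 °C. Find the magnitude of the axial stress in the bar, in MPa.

Free thermal contraction: δ_free = αΔT L = 18.8×10⁻⁶ × 49 × 850 = 0.783 mm.
With a force P in the spring, the elastic change of the bar is PL/(AE) and that of the spring is P/k; compatibility requires their sum to equal δ_free.
P [ L/(AE) + 1/k ] = δ_free → P [ 850/(1175×109×10³) + 1/(150×10³) ] = 0.783.
P = 0.783 / 1.33×10⁻⁵ = 58860 N.
σ = P/A = 58860/1175 = 50.09 MPa.

σ ≈ 50.1 MPa (tensile)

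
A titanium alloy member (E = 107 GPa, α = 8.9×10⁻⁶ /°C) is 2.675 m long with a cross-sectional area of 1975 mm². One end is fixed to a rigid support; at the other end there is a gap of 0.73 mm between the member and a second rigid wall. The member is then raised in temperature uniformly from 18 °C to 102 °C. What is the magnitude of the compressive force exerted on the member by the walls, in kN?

Free thermal elongation = αΔT L = 8.9×10⁻⁶ × 84 × 2675 = 2 mm.
The gap closes (δ_free > 0.73 mm) and the wall then resists a further 2 − 0.73 = 1.27 mm of expansion.
That suppressed elongation corresponds to σ = E·Δ/L = 107×10³ × 1.27/2675 = 50.79 MPa.
Force on the wall = σA = 50.79 × 1975 mm² = 100.3 kN.

P ≈ 100 kN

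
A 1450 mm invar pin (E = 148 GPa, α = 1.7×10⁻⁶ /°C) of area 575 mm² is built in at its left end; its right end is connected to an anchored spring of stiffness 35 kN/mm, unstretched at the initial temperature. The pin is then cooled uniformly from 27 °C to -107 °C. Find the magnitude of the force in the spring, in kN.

P ≈ 7.24 kN

The unrestrained thermal change is αΔT L = 1.7×10⁻⁶ × 134 × 1450 = 0.3303 mm.
Let P be the tensile force in the spring. The pin extends elastically by PL/(AE) and the spring stretches by P/k; together these equal δ_free.
P [ L/(AE) + 1/k ] = δ_free → P [ 1450/(575×148×10³) + 1/(35×10³) ] = 0.3303.
P = 0.3303 / 4.561×10⁻⁵ = 7242 N.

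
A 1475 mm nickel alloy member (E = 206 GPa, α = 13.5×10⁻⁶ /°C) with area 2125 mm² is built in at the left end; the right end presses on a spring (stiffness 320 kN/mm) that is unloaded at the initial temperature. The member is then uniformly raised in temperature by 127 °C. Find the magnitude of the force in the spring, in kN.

If the spring were absent the member would lengthen by αΔT L = 13.5×10⁻⁶ × 127 × 1475 = 2.529 mm.
With a force P in the spring, the elastic change of the member is PL/(AE) and that of the spring is P/k; compatibility requires their sum to equal δ_free.
So P = δ_free / [L/(AE) + 1/k] = 2.529 / [ 1475/(2125×206×10³) + 1/(320×10³) ].
P = 2.529 / 6.495×10⁻⁶ = 389400 N.

P ≈ 389 kN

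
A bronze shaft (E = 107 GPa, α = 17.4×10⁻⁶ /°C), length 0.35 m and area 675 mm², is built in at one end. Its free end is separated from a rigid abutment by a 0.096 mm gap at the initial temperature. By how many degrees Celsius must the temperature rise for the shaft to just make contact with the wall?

The gap closes when αΔT L = 0.096 mm, since the shaft is still unstressed at that instant.
ΔT = 0.096 / (17.4×10⁻⁶ × 350) = 15.76 °C.

ΔT ≈ 15.8 °C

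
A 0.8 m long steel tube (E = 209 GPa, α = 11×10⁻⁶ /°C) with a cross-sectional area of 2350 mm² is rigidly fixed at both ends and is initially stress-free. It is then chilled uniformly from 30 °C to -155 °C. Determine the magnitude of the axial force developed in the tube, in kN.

Full restraint means ε = 0, so the stress is σ = EαΔT = 209×10³ × 11×10⁻⁶ × 185 = 425.3 MPa.
Axial force P = σA = 425.3 × 2350 = 999500 N = 999.5 kN, tensile.

P ≈ 999 kN (tensile)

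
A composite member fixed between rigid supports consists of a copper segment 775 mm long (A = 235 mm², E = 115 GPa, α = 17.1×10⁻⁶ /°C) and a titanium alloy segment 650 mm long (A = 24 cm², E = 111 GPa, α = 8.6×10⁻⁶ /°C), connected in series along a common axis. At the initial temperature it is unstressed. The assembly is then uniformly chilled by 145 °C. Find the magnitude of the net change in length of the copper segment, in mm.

Free thermal contraction of the whole bar: Σ αᵢΔT Lᵢ = 17.1×10⁻⁶×145×775 + 8.6×10⁻⁶×145×650 = 2.732 mm.
Since the ends are fixed, an axial force P builds up, equal in every segment, with P · Σ Lᵢ/(AᵢEᵢ) = δ_free.
Σ Lᵢ/(AᵢEᵢ) = 775/(235×115×10³) + 650/(2400×111×10³) = 3.112×10⁻⁵ mm/N.
P = 2.732 / 3.112×10⁻⁵ = 87800 N = 87.8 kN, tensile.
For the copper segment, free thermal change = 17.1×10⁻⁶×145×775 = 1.922 mm and elastic change from P = 87800×775/(235×115×10³) = 2.518 mm; these oppose, so the net change is 0.596 mm (segment lengthens).

|ΔL| ≈ 0.596 mm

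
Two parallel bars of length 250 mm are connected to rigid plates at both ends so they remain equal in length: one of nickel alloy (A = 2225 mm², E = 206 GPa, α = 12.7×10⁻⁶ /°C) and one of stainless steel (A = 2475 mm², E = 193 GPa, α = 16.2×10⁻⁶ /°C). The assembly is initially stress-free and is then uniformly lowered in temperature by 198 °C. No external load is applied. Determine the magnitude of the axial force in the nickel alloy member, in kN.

P ≈ 162 kN (compressive in the nickel alloy)

Both members must finish at the same length. With the larger α, the stainless steel tends to over-contract; the plates restrain it, putting the stainless steel in tension and the nickel alloy in compression. With no external load the two internal forces are equal and opposite, magnitude P.
Equating the net (thermal + elastic) strains gives |α₁ − α₂|·ΔT = P·[1/(A₁E₁) + 1/(A₂E₂)].
|α₁ − α₂|·ΔT = 3.5×10⁻⁶ × 198 = 0.000693.
1/(A₁E₁) + 1/(A₂E₂) = 1/(2225×206×10³) + 1/(2475×193×10³) = 4.275×10⁻⁹ N⁻¹.
So P = 0.000693 / 4.275×10⁻⁹ = 162.1 kN.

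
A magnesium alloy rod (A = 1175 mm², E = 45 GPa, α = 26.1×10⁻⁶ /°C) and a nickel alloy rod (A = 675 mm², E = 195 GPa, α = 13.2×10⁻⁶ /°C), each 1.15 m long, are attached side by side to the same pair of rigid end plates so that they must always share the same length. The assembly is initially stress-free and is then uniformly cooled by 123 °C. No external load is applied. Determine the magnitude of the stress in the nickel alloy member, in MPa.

Equilibrium of a rigid end plate with no external load gives equal and opposite internal forces ±P in the two members. Since α_{magnesium alloy} > α_{nickel alloy}, cooling drives the magnesium alloy into tension and the nickel alloy into compression.
Equating the net (thermal + elastic) strains gives |α₁ − α₂|·ΔT = P·[1/(A₁E₁) + 1/(A₂E₂)].
|α₁ − α₂|·ΔT = 12.9×10⁻⁶ × 123 = 0.001587.
1/(A₁E₁) + 1/(A₂E₂) = 1/(1175×45×10³) + 1/(675×195×10³) = 2.651×10⁻⁸ N⁻¹.
So P = 0.001587 / 2.651×10⁻⁸ = 59.85 kN.
σ_{nickel alloy} = P/A₂ = 59850/675 = 88.67 MPa, compressive.

σ ≈ 88.7 MPa (compressive)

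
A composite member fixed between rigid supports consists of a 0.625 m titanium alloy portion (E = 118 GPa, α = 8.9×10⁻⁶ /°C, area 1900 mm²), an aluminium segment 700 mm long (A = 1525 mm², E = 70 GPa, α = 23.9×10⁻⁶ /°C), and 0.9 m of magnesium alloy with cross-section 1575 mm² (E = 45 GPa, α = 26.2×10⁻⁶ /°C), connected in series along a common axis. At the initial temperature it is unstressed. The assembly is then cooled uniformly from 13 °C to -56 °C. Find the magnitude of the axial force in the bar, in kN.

P ≈ 144 kN (tensile)

Free thermal contraction of the whole bar: Σ αᵢΔT Lᵢ = 8.9×10⁻⁶×69×625 + 23.9×10⁻⁶×69×700 + 26.2×10⁻⁶×69×900 = 3.165 mm.
Since the ends are fixed, an axial force P builds up, equal in every segment, with P · Σ Lᵢ/(AᵢEᵢ) = δ_free.
The series flexibility is Σ Lᵢ/(AᵢEᵢ) = 625/(1900×118×10³) + 700/(1525×70×10³) + 900/(1575×45×10³) = 2.204×10⁻⁵ mm/N.
So P = 3.165 / 2.204×10⁻⁵ = 143.6 kN, tensile.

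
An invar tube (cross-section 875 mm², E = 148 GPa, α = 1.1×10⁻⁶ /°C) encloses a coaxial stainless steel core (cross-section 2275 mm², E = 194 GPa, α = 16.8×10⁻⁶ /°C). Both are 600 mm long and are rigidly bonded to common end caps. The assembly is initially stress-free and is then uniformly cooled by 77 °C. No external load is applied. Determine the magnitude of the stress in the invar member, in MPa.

The stainless steel has the larger α, so on cooling it would change length more than the invar if both were free. The rigid plates force a common final length, so the stainless steel is put into tension and the invar into compression, with equal and opposite forces P (no external load).
Compatibility of the two members (thermal + elastic change equal): (α₁ − α₂)ΔT = P·[1/(A₁E₁) + 1/(A₂E₂)].
|α₁ − α₂|·ΔT = 15.7×10⁻⁶ × 77 = 0.001209.
1/(A₁E₁) + 1/(A₂E₂) = 1/(875×148×10³) + 1/(2275×194×10³) = 9.988×10⁻⁹ N⁻¹.
So P = 0.001209 / 9.988×10⁻⁹ = 121 kN.
σ_{invar} = P/A₁ = 121000/875 = 138.3 MPa, compressive.

σ ≈ 138 MPa (compressive)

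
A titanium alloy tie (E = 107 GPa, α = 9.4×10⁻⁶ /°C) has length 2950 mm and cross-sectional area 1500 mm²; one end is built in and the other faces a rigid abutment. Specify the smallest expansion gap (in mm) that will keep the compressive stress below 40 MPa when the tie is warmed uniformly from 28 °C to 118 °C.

g ≈ 1.39 mm

Free expansion if unrestrained: δ_free = αΔT L = 9.4×10⁻⁶ × 90 × 2950 = 2.496 mm.
A stress of 40 MPa corresponds to the wall pushing the tie back by σL/E = 40×2950/(107×10³) = 1.103 mm.
So the gap has to take up the difference, g_min = δ_free − σL/E = 2.496 − 1.103 = 1.393 mm.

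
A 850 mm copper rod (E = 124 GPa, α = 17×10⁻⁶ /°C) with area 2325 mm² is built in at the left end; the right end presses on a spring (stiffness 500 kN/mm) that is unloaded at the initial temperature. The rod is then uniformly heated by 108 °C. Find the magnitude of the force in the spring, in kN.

Free thermal expansion: δ_free = αΔT L = 17×10⁻⁶ × 108 × 850 = 1.561 mm.
Let P be the compressive force at the spring. The rod shortens elastically by PL/(AE) and the spring compresses by P/k; together these equal δ_free.
P [ L/(AE) + 1/k ] = δ_free → P [ 850/(2325×124×10³) + 1/(500×10³) ] = 1.561.
P = 1.561 / 4.948×10⁻⁶ = 315400 N.

P ≈ 315 kN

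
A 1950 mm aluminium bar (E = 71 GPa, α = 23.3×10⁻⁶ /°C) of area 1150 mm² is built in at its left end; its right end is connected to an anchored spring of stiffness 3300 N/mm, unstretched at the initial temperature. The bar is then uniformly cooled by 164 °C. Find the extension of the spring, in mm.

δ ≈ 6.91 mm

If the spring were absent the bar would shorten by αΔT L = 23.3×10⁻⁶ × 164 × 1950 = 7.451 mm.
Let P be the tensile force in the spring. The bar extends elastically by PL/(AE) and the spring stretches by P/k; together these equal δ_free.
So P = δ_free / [L/(AE) + 1/k] = 7.451 / [ 1950/(1150×71×10³) + 1/(3300) ].
P = 7.451 / 0.0003269 = 22790 N.
Spring extension = P/k = 22790/(3300) = 6.907 mm.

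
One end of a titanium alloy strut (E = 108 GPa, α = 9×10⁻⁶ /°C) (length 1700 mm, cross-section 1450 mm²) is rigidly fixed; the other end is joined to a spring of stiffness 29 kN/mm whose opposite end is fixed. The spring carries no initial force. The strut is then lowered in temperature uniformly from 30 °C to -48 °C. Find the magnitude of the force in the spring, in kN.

Free thermal contraction: δ_free = αΔT L = 9×10⁻⁶ × 78 × 1700 = 1.193 mm.
Let P be the tensile force in the spring. The strut extends elastically by PL/(AE) and the spring stretches by P/k; together these equal δ_free.
P [ L/(AE) + 1/k ] = δ_free → P [ 1700/(1450×108×10³) + 1/(29×10³) ] = 1.193.
P = 1.193 / 4.534×10⁻⁵ = 26320 N.

P ≈ 26.3 kN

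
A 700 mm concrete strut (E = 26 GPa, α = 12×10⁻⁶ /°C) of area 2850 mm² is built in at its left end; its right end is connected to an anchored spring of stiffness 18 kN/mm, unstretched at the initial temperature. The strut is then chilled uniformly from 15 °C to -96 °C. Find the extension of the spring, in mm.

δ ≈ 0.797 mm

Free thermal contraction: δ_free = αΔT L = 12×10⁻⁶ × 111 × 700 = 0.9324 mm.
With a force P in the spring, the elastic change of the strut is PL/(AE) and that of the spring is P/k; compatibility requires their sum to equal δ_free.
So P = δ_free / [L/(AE) + 1/k] = 0.9324 / [ 700/(2850×26×10³) + 1/(18×10³) ].
P = 0.9324 / 6.5×10⁻⁵ = 14340 N.
Spring extension = P/k = 14340/(18×10³) = 0.7969 mm.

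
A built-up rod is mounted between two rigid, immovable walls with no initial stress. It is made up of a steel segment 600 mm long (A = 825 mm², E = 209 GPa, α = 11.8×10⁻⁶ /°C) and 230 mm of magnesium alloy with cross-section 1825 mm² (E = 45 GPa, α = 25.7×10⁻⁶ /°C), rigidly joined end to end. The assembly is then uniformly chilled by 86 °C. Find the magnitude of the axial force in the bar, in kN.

P ≈ 178 kN (tensile)

Free thermal contraction of the whole bar: Σ αᵢΔT Lᵢ = 11.8×10⁻⁶×86×600 + 25.7×10⁻⁶×86×230 = 1.117 mm.
The rigid supports impose zero overall length change; the single axial force P common to all segments must satisfy P Σ Lᵢ/(AᵢEᵢ) = δ_free.
The series flexibility is Σ Lᵢ/(AᵢEᵢ) = 600/(825×209×10³) + 230/(1825×45×10³) = 6.28×10⁻⁶ mm/N.
P = 1.117 / 6.28×10⁻⁶ = 177900 N = 177.9 kN, tensile.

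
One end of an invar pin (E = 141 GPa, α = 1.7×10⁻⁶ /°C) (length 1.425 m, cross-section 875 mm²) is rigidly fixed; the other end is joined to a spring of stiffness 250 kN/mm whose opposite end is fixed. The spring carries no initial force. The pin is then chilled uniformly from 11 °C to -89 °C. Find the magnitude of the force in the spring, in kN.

Free thermal contraction: δ_free = αΔT L = 1.7×10⁻⁶ × 100 × 1425 = 0.2422 mm.
Let P be the tensile force in the spring. The pin extends elastically by PL/(AE) and the spring stretches by P/k; together these equal δ_free.
So P = δ_free / [L/(AE) + 1/k] = 0.2422 / [ 1425/(875×141×10³) + 1/(250×10³) ].
P = 0.2422 / 1.555×10⁻⁵ = 15580 N.

P ≈ 15.6 kN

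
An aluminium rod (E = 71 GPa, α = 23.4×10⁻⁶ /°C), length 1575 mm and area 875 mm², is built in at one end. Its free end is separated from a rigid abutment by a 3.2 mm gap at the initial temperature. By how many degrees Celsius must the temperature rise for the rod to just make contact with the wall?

Contact occurs when the free expansion equals the gap: αΔT L = 3.2 mm.
So ΔT = g/(αL) = 3.2/(23.4×10⁻⁶ × 1575) = 86.83 °C.

ΔT ≈ 86.8 °C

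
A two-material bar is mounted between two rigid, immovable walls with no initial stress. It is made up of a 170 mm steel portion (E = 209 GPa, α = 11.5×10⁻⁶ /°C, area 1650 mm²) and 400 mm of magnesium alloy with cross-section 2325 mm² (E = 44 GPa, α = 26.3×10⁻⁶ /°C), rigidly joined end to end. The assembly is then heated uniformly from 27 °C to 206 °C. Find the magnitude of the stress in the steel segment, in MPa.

If the supports were absent, the total length change would be Σ αᵢΔT Lᵢ = 11.5×10⁻⁶×179×170 + 26.3×10⁻⁶×179×400 = 2.233 mm.
The walls prevent any net length change, so an axial force P (same in every segment) develops. Compatibility: P · Σ Lᵢ/(AᵢEᵢ) = δ_free.
The series flexibility is Σ Lᵢ/(AᵢEᵢ) = 170/(1650×209×10³) + 400/(2325×44×10³) = 4.403×10⁻⁶ mm/N.
P = 2.233 / 4.403×10⁻⁶ = 507200 N = 507.2 kN, compressive.
σ_{steel} = P / A = 507200 / 1650 = 307.4 MPa.

σ ≈ 307 MPa (compressive)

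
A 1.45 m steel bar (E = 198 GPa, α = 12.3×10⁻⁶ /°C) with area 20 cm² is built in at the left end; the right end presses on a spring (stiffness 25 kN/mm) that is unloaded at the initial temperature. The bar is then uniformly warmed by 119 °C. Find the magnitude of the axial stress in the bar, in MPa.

σ ≈ 24.3 MPa (compressive)

Free thermal expansion: δ_free = αΔT L = 12.3×10⁻⁶ × 119 × 1450 = 2.122 mm.
Let P be the compressive force at the spring. The bar shortens elastically by PL/(AE) and the spring compresses by P/k; together these equal δ_free.
So P = δ_free / [L/(AE) + 1/k] = 2.122 / [ 1450/(2000×198×10³) + 1/(25×10³) ].
P = 2.122 / 4.366×10⁻⁵ = 48610 N.
σ = P/A = 48610/2000 = 24.3 MPa.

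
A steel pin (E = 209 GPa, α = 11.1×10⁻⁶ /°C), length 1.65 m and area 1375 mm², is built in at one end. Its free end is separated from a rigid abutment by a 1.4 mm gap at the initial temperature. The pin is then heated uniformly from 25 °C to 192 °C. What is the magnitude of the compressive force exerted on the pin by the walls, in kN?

P ≈ 289 kN

If the wall were absent the pin would grow by αΔT L = 11.1×10⁻⁶ × 167 × 1650 = 3.059 mm.
This exceeds the 1.4 mm gap, so the wall pushes back. The portion of expansion that must be recovered elastically is δ_free − gap = 3.059 − 1.4 = 1.659 mm.
That suppressed elongation corresponds to σ = E·Δ/L = 209×10³ × 1.659/1650 = 210.1 MPa.
P = σA = 210.1 × 1375 = 288.9 kN.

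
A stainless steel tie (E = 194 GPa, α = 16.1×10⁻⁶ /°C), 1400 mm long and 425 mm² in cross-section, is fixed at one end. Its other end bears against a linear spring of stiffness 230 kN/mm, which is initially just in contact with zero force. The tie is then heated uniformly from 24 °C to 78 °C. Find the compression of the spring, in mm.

δ ≈ 0.248 mm

Free thermal expansion: δ_free = αΔT L = 16.1×10⁻⁶ × 54 × 1400 = 1.217 mm.
With a force P in the spring, the elastic change of the tie is PL/(AE) and that of the spring is P/k; compatibility requires their sum to equal δ_free.
So P = δ_free / [L/(AE) + 1/k] = 1.217 / [ 1400/(425×194×10³) + 1/(230×10³) ].
P = 1.217 / 2.133×10⁻⁵ = 57070 N.
Spring compression = P/k = 57070/(230×10³) = 0.2481 mm.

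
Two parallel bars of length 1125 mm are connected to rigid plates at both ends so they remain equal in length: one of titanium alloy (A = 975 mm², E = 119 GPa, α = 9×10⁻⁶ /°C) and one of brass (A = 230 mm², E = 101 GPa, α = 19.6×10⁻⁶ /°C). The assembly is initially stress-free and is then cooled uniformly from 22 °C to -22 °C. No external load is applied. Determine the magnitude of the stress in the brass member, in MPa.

Equilibrium of a rigid end plate with no external load gives equal and opposite internal forces ±P in the two members. Since α_{brass} > α_{titanium alloy}, cooling drives the brass into tension and the titanium alloy into compression.
Compatibility of the two members (thermal + elastic change equal): (α₁ − α₂)ΔT = P·[1/(A₁E₁) + 1/(A₂E₂)].
|α₁ − α₂|·ΔT = 10.6×10⁻⁶ × 44 = 0.0004664.
1/(A₁E₁) + 1/(A₂E₂) = 1/(975×119×10³) + 1/(230×101×10³) = 5.167×10⁻⁸ N⁻¹.
So P = 0.0004664 / 5.167×10⁻⁸ = 9.027 kN.
σ_{brass} = P/A₂ = 9027/230 = 39.25 MPa, tensile.

σ ≈ 39.2 MPa (tensile)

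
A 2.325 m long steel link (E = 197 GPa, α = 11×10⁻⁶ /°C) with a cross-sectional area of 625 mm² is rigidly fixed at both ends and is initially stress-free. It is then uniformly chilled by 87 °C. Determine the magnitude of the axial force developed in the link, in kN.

Full restraint means ε = 0, so the stress is σ = EαΔT = 197×10³ × 11×10⁻⁶ × 87 = 188.5 MPa.
Then P = σA = 188.5 × 625 mm² = 117.8 kN, tensile.

P ≈ 118 kN (tensile)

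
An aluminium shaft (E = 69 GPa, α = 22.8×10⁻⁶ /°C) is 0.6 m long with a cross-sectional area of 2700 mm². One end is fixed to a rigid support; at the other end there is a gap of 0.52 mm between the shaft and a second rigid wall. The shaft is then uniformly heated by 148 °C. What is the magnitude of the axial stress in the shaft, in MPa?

Free thermal elongation = αΔT L = 22.8×10⁻⁶ × 148 × 600 = 2.025 mm.
After closing the 0.52 mm clearance, 2.025 − 0.52 = 1.505 mm of expansion remains to be suppressed by the wall.
So σ = E(δ_free − g)/L = 69×10³ × 1.505/600 = 173 MPa.

σ ≈ 173 MPa (compressive)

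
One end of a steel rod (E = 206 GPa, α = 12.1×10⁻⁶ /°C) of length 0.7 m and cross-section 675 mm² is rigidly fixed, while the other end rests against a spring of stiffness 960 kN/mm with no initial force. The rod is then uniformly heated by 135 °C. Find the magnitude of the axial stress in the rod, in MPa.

If the spring were absent the rod would lengthen by αΔT L = 12.1×10⁻⁶ × 135 × 700 = 1.143 mm.
With a force P in the spring, the elastic change of the rod is PL/(AE) and that of the spring is P/k; compatibility requires their sum to equal δ_free.
So P = δ_free / [L/(AE) + 1/k] = 1.143 / [ 700/(675×206×10³) + 1/(960×10³) ].
P = 1.143 / 6.076×10⁻⁶ = 188200 N.
σ = P/A = 188200/675 = 278.8 MPa.

σ ≈ 279 MPa (compressive)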